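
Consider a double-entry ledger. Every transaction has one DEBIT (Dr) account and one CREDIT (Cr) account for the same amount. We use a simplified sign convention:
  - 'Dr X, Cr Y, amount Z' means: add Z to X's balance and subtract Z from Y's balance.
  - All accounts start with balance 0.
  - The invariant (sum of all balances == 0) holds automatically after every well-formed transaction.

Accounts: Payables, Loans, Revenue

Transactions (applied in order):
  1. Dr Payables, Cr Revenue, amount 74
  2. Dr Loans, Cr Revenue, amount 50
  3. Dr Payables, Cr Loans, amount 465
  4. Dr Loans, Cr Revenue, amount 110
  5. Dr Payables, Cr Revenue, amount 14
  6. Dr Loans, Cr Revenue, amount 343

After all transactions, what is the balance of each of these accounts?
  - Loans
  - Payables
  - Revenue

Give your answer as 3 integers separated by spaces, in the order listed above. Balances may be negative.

Answer: 38 553 -591

Derivation:
After txn 1 (Dr Payables, Cr Revenue, amount 74): Payables=74 Revenue=-74
After txn 2 (Dr Loans, Cr Revenue, amount 50): Loans=50 Payables=74 Revenue=-124
After txn 3 (Dr Payables, Cr Loans, amount 465): Loans=-415 Payables=539 Revenue=-124
After txn 4 (Dr Loans, Cr Revenue, amount 110): Loans=-305 Payables=539 Revenue=-234
After txn 5 (Dr Payables, Cr Revenue, amount 14): Loans=-305 Payables=553 Revenue=-248
After txn 6 (Dr Loans, Cr Revenue, amount 343): Loans=38 Payables=553 Revenue=-591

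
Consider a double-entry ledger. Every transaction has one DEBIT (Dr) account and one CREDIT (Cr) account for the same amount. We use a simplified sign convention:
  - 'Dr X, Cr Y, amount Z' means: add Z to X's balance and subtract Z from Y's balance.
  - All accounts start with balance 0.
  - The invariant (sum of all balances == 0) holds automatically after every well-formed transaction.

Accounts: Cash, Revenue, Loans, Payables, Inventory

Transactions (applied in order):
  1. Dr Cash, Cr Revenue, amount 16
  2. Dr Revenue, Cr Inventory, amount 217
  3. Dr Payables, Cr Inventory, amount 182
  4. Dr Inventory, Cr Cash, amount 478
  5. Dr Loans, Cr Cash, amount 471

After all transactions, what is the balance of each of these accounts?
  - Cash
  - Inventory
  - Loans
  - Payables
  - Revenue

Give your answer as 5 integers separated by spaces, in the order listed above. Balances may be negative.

Answer: -933 79 471 182 201

Derivation:
After txn 1 (Dr Cash, Cr Revenue, amount 16): Cash=16 Revenue=-16
After txn 2 (Dr Revenue, Cr Inventory, amount 217): Cash=16 Inventory=-217 Revenue=201
After txn 3 (Dr Payables, Cr Inventory, amount 182): Cash=16 Inventory=-399 Payables=182 Revenue=201
After txn 4 (Dr Inventory, Cr Cash, amount 478): Cash=-462 Inventory=79 Payables=182 Revenue=201
After txn 5 (Dr Loans, Cr Cash, amount 471): Cash=-933 Inventory=79 Loans=471 Payables=182 Revenue=201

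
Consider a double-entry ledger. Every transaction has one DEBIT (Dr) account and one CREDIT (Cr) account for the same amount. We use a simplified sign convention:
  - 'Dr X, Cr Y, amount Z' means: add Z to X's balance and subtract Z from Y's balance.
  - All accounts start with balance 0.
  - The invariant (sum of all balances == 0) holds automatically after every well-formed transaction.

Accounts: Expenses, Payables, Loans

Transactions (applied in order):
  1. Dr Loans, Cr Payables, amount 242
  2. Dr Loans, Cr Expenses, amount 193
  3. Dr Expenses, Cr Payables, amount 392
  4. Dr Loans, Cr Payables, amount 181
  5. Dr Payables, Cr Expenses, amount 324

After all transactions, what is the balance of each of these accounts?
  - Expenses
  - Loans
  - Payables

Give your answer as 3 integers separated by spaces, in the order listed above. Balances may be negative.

After txn 1 (Dr Loans, Cr Payables, amount 242): Loans=242 Payables=-242
After txn 2 (Dr Loans, Cr Expenses, amount 193): Expenses=-193 Loans=435 Payables=-242
After txn 3 (Dr Expenses, Cr Payables, amount 392): Expenses=199 Loans=435 Payables=-634
After txn 4 (Dr Loans, Cr Payables, amount 181): Expenses=199 Loans=616 Payables=-815
After txn 5 (Dr Payables, Cr Expenses, amount 324): Expenses=-125 Loans=616 Payables=-491

Answer: -125 616 -491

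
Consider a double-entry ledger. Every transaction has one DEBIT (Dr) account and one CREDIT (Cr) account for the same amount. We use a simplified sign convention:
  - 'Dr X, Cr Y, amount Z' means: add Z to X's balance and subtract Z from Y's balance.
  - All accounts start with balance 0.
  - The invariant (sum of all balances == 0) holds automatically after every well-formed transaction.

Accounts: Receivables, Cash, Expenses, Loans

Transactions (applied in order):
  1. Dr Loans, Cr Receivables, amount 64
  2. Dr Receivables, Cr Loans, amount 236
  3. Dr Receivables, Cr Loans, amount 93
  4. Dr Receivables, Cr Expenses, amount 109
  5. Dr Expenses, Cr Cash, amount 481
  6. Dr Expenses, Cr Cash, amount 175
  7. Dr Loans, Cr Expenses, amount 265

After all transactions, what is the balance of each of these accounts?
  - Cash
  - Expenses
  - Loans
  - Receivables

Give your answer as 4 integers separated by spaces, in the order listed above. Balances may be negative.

After txn 1 (Dr Loans, Cr Receivables, amount 64): Loans=64 Receivables=-64
After txn 2 (Dr Receivables, Cr Loans, amount 236): Loans=-172 Receivables=172
After txn 3 (Dr Receivables, Cr Loans, amount 93): Loans=-265 Receivables=265
After txn 4 (Dr Receivables, Cr Expenses, amount 109): Expenses=-109 Loans=-265 Receivables=374
After txn 5 (Dr Expenses, Cr Cash, amount 481): Cash=-481 Expenses=372 Loans=-265 Receivables=374
After txn 6 (Dr Expenses, Cr Cash, amount 175): Cash=-656 Expenses=547 Loans=-265 Receivables=374
After txn 7 (Dr Loans, Cr Expenses, amount 265): Cash=-656 Expenses=282 Loans=0 Receivables=374

Answer: -656 282 0 374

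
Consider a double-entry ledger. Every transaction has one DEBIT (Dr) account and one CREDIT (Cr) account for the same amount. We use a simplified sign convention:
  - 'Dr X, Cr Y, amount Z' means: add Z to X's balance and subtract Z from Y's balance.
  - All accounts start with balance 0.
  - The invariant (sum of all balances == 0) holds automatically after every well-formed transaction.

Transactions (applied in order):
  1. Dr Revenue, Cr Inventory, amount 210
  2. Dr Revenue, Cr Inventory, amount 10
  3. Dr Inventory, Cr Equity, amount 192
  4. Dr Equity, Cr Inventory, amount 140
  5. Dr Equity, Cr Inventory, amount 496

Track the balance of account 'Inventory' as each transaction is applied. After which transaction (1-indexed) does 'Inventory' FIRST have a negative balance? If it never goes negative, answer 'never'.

After txn 1: Inventory=-210

Answer: 1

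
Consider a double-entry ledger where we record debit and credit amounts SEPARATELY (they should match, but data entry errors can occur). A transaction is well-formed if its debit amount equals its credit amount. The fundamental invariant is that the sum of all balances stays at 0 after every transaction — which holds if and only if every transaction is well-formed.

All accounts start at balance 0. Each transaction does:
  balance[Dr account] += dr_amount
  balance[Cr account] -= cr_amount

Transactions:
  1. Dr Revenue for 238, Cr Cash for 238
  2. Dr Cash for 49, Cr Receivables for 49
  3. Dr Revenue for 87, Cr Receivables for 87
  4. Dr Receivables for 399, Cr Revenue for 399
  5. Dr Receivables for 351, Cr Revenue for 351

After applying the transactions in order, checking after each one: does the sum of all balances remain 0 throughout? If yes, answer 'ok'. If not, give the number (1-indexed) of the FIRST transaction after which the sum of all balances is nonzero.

After txn 1: dr=238 cr=238 sum_balances=0
After txn 2: dr=49 cr=49 sum_balances=0
After txn 3: dr=87 cr=87 sum_balances=0
After txn 4: dr=399 cr=399 sum_balances=0
After txn 5: dr=351 cr=351 sum_balances=0

Answer: ok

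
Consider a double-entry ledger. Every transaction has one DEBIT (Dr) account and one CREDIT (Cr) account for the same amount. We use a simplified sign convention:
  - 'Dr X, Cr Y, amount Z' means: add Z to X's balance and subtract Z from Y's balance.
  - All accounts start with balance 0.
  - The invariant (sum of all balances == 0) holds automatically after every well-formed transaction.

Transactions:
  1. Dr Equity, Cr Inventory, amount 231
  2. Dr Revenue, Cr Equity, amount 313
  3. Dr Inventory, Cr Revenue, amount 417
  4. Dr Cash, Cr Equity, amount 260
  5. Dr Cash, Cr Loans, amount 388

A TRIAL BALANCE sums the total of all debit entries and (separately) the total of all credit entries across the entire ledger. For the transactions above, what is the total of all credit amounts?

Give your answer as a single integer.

Txn 1: credit+=231
Txn 2: credit+=313
Txn 3: credit+=417
Txn 4: credit+=260
Txn 5: credit+=388
Total credits = 1609

Answer: 1609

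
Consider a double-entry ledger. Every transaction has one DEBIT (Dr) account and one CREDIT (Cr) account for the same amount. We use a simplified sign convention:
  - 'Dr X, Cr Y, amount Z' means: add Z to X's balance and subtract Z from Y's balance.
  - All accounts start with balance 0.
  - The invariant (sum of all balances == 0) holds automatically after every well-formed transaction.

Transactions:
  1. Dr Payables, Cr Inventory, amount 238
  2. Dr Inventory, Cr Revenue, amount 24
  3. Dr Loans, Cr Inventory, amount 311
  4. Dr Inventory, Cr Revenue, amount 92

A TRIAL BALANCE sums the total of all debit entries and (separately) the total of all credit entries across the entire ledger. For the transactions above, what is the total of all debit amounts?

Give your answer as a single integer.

Answer: 665

Derivation:
Txn 1: debit+=238
Txn 2: debit+=24
Txn 3: debit+=311
Txn 4: debit+=92
Total debits = 665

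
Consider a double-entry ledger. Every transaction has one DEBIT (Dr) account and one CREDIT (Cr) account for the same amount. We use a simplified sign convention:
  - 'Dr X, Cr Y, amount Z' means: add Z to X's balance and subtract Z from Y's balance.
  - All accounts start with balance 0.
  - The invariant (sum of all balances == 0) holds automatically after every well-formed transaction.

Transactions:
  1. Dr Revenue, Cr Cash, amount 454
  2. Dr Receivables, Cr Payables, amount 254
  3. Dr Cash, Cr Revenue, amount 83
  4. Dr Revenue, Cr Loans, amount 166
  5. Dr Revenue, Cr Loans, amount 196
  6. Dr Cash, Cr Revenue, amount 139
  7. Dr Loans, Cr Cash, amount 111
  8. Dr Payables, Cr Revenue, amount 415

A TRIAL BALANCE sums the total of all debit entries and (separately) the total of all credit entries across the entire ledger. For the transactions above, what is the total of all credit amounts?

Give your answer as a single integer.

Txn 1: credit+=454
Txn 2: credit+=254
Txn 3: credit+=83
Txn 4: credit+=166
Txn 5: credit+=196
Txn 6: credit+=139
Txn 7: credit+=111
Txn 8: credit+=415
Total credits = 1818

Answer: 1818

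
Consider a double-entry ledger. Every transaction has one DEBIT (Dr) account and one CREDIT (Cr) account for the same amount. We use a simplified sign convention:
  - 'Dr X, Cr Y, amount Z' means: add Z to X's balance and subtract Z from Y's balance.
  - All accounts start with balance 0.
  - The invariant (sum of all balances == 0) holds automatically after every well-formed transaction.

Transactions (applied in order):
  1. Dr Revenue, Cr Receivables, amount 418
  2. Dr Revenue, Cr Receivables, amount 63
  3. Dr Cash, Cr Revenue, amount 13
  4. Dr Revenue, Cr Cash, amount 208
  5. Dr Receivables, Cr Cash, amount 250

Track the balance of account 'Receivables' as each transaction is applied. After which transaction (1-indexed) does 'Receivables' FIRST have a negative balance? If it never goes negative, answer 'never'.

Answer: 1

Derivation:
After txn 1: Receivables=-418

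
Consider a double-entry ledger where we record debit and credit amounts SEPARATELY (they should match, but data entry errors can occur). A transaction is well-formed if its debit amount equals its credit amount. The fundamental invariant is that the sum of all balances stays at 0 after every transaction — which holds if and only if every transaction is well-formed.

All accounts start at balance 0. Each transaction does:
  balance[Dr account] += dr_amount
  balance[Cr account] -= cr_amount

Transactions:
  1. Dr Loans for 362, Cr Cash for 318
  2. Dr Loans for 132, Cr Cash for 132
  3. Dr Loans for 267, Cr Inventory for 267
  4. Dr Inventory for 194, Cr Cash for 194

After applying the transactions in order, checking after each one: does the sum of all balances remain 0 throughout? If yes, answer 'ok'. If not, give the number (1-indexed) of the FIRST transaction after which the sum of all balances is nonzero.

Answer: 1

Derivation:
After txn 1: dr=362 cr=318 sum_balances=44
After txn 2: dr=132 cr=132 sum_balances=44
After txn 3: dr=267 cr=267 sum_balances=44
After txn 4: dr=194 cr=194 sum_balances=44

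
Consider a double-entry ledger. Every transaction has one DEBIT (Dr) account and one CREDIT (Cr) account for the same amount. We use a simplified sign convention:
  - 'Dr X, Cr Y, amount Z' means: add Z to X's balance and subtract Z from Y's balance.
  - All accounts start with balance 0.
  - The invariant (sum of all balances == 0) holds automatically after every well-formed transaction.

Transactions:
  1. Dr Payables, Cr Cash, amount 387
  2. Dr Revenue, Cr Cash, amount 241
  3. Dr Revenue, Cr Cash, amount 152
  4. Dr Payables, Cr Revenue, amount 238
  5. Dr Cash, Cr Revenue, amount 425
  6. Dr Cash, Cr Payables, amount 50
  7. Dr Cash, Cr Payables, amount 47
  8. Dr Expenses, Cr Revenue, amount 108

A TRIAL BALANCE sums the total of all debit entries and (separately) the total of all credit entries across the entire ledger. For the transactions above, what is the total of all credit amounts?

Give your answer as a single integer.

Txn 1: credit+=387
Txn 2: credit+=241
Txn 3: credit+=152
Txn 4: credit+=238
Txn 5: credit+=425
Txn 6: credit+=50
Txn 7: credit+=47
Txn 8: credit+=108
Total credits = 1648

Answer: 1648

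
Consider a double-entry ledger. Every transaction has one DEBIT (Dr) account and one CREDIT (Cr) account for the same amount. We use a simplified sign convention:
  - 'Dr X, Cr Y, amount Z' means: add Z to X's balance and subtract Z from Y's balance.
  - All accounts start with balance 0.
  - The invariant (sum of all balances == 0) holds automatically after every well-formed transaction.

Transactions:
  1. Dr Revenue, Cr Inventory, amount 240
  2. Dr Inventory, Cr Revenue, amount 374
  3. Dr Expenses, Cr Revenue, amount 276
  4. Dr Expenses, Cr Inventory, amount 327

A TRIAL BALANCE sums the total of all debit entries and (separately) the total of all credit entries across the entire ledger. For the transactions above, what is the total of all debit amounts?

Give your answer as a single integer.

Answer: 1217

Derivation:
Txn 1: debit+=240
Txn 2: debit+=374
Txn 3: debit+=276
Txn 4: debit+=327
Total debits = 1217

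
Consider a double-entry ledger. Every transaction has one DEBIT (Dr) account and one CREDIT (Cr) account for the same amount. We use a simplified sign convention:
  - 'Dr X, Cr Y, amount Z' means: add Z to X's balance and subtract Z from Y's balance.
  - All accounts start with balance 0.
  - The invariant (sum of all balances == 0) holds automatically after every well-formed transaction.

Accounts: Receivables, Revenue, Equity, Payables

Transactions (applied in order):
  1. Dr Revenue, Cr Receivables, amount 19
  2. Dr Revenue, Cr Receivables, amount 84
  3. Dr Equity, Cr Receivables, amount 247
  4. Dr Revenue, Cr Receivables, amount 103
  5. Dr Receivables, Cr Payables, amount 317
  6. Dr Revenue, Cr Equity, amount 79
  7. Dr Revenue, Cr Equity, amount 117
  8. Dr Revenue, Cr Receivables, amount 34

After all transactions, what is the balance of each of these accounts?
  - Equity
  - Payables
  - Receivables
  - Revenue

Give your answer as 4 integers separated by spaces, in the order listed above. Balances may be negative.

After txn 1 (Dr Revenue, Cr Receivables, amount 19): Receivables=-19 Revenue=19
After txn 2 (Dr Revenue, Cr Receivables, amount 84): Receivables=-103 Revenue=103
After txn 3 (Dr Equity, Cr Receivables, amount 247): Equity=247 Receivables=-350 Revenue=103
After txn 4 (Dr Revenue, Cr Receivables, amount 103): Equity=247 Receivables=-453 Revenue=206
After txn 5 (Dr Receivables, Cr Payables, amount 317): Equity=247 Payables=-317 Receivables=-136 Revenue=206
After txn 6 (Dr Revenue, Cr Equity, amount 79): Equity=168 Payables=-317 Receivables=-136 Revenue=285
After txn 7 (Dr Revenue, Cr Equity, amount 117): Equity=51 Payables=-317 Receivables=-136 Revenue=402
After txn 8 (Dr Revenue, Cr Receivables, amount 34): Equity=51 Payables=-317 Receivables=-170 Revenue=436

Answer: 51 -317 -170 436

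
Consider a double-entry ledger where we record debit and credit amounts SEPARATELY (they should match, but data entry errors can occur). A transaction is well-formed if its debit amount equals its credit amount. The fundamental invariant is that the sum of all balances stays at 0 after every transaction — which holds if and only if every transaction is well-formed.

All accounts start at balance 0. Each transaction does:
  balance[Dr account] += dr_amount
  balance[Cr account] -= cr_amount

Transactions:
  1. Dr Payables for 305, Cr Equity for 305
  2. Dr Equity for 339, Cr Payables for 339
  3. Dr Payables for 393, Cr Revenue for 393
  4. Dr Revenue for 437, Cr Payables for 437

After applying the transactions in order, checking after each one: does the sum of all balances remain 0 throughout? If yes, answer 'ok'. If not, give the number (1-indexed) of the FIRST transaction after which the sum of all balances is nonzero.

After txn 1: dr=305 cr=305 sum_balances=0
After txn 2: dr=339 cr=339 sum_balances=0
After txn 3: dr=393 cr=393 sum_balances=0
After txn 4: dr=437 cr=437 sum_balances=0

Answer: ok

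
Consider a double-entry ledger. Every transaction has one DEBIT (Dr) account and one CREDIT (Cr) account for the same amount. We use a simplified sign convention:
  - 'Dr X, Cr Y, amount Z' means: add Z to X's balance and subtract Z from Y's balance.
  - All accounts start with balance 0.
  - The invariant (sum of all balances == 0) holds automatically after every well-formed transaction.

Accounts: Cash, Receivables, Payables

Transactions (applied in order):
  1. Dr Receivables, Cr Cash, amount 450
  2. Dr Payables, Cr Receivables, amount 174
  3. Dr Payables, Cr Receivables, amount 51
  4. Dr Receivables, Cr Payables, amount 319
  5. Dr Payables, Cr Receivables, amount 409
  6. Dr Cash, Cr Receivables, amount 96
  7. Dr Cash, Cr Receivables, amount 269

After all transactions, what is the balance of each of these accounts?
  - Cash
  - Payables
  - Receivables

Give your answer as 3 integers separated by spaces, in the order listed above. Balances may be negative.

After txn 1 (Dr Receivables, Cr Cash, amount 450): Cash=-450 Receivables=450
After txn 2 (Dr Payables, Cr Receivables, amount 174): Cash=-450 Payables=174 Receivables=276
After txn 3 (Dr Payables, Cr Receivables, amount 51): Cash=-450 Payables=225 Receivables=225
After txn 4 (Dr Receivables, Cr Payables, amount 319): Cash=-450 Payables=-94 Receivables=544
After txn 5 (Dr Payables, Cr Receivables, amount 409): Cash=-450 Payables=315 Receivables=135
After txn 6 (Dr Cash, Cr Receivables, amount 96): Cash=-354 Payables=315 Receivables=39
After txn 7 (Dr Cash, Cr Receivables, amount 269): Cash=-85 Payables=315 Receivables=-230

Answer: -85 315 -230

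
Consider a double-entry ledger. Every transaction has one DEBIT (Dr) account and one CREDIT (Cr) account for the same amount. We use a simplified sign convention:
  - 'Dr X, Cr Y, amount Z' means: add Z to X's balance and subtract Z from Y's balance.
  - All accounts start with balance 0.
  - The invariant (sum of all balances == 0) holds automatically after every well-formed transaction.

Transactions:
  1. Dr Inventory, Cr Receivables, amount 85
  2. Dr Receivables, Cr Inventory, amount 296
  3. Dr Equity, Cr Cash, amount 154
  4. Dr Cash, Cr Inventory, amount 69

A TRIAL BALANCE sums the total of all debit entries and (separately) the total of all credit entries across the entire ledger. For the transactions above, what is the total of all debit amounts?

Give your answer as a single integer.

Answer: 604

Derivation:
Txn 1: debit+=85
Txn 2: debit+=296
Txn 3: debit+=154
Txn 4: debit+=69
Total debits = 604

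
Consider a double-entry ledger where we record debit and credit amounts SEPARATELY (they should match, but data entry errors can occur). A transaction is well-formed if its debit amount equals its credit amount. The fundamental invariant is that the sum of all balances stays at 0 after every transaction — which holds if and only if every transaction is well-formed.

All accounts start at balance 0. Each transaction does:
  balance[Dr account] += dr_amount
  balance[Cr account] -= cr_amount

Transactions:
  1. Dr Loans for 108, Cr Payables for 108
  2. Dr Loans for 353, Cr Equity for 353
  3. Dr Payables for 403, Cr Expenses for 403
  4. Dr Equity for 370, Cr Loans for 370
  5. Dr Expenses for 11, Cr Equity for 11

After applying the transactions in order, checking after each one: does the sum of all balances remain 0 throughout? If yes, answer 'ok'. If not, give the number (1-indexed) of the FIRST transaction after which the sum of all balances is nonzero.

Answer: ok

Derivation:
After txn 1: dr=108 cr=108 sum_balances=0
After txn 2: dr=353 cr=353 sum_balances=0
After txn 3: dr=403 cr=403 sum_balances=0
After txn 4: dr=370 cr=370 sum_balances=0
After txn 5: dr=11 cr=11 sum_balances=0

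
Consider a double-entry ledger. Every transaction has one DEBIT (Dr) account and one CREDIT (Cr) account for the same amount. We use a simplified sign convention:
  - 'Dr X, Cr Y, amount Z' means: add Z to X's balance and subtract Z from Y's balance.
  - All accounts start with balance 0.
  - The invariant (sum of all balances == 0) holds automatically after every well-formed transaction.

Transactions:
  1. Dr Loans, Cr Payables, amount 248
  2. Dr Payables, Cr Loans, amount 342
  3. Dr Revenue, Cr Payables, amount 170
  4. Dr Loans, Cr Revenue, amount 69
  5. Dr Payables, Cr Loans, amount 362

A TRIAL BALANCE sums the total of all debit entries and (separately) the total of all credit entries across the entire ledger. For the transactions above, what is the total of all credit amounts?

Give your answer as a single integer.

Txn 1: credit+=248
Txn 2: credit+=342
Txn 3: credit+=170
Txn 4: credit+=69
Txn 5: credit+=362
Total credits = 1191

Answer: 1191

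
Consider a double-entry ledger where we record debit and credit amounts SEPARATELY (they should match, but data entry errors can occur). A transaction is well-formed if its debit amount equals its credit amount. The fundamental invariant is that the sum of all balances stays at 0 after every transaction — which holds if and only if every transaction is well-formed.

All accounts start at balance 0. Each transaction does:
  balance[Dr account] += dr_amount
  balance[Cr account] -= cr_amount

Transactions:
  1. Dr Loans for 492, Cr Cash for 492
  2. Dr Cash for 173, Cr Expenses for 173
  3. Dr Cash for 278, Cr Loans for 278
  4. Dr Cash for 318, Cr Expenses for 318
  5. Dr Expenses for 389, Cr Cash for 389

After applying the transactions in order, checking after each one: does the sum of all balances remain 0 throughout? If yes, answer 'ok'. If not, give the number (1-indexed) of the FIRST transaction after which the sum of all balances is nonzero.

After txn 1: dr=492 cr=492 sum_balances=0
After txn 2: dr=173 cr=173 sum_balances=0
After txn 3: dr=278 cr=278 sum_balances=0
After txn 4: dr=318 cr=318 sum_balances=0
After txn 5: dr=389 cr=389 sum_balances=0

Answer: ok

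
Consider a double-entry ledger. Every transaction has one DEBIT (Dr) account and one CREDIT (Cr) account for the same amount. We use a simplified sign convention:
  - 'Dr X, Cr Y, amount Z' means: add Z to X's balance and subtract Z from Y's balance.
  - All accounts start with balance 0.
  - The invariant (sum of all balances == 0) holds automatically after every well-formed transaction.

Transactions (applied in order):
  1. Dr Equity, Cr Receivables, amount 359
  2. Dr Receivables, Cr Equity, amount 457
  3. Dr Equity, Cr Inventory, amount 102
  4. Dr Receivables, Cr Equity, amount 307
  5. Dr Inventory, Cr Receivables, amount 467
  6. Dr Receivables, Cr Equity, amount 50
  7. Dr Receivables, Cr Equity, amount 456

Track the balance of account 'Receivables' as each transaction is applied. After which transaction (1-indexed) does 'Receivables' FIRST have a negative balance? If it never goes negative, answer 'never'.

After txn 1: Receivables=-359

Answer: 1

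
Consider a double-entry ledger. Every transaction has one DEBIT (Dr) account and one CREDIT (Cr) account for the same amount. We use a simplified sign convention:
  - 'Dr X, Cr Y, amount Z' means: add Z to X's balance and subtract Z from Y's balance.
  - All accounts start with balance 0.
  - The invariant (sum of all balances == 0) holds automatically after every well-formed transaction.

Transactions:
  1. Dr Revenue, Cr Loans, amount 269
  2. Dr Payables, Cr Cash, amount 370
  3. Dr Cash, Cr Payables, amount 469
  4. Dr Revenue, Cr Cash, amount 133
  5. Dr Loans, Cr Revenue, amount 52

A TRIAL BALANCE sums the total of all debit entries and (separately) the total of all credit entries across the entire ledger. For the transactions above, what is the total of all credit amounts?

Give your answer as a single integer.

Txn 1: credit+=269
Txn 2: credit+=370
Txn 3: credit+=469
Txn 4: credit+=133
Txn 5: credit+=52
Total credits = 1293

Answer: 1293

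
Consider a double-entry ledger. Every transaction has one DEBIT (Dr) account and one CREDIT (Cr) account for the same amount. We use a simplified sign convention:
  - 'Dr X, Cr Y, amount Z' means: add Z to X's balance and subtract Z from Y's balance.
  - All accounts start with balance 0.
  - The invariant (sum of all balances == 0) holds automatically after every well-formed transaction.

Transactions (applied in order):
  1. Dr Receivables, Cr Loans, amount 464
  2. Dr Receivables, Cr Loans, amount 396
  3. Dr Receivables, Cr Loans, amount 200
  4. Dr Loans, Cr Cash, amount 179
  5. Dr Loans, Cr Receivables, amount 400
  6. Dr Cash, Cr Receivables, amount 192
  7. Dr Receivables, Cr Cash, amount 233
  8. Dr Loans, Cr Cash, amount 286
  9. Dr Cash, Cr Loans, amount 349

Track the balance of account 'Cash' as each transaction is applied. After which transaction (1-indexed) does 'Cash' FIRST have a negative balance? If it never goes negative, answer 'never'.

After txn 1: Cash=0
After txn 2: Cash=0
After txn 3: Cash=0
After txn 4: Cash=-179

Answer: 4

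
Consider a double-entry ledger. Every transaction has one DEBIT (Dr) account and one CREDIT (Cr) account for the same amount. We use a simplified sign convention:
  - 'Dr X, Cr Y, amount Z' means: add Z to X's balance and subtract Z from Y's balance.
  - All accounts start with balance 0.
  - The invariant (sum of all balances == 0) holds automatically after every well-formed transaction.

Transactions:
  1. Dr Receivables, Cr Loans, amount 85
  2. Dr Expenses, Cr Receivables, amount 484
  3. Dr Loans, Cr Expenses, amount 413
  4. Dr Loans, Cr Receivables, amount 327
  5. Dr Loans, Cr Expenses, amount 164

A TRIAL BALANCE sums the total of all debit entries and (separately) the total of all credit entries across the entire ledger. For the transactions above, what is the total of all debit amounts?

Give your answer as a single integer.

Answer: 1473

Derivation:
Txn 1: debit+=85
Txn 2: debit+=484
Txn 3: debit+=413
Txn 4: debit+=327
Txn 5: debit+=164
Total debits = 1473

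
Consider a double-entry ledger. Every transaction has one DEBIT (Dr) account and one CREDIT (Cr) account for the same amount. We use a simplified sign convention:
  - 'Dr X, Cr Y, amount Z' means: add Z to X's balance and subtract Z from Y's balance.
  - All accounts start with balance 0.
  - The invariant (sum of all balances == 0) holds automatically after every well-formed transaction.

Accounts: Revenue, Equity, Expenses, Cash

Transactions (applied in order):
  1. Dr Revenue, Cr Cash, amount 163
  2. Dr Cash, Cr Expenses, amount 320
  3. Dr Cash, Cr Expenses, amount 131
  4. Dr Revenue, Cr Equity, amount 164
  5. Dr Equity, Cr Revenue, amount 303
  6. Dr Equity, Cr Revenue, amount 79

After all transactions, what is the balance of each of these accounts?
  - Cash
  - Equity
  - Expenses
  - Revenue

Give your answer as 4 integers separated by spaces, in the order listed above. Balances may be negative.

After txn 1 (Dr Revenue, Cr Cash, amount 163): Cash=-163 Revenue=163
After txn 2 (Dr Cash, Cr Expenses, amount 320): Cash=157 Expenses=-320 Revenue=163
After txn 3 (Dr Cash, Cr Expenses, amount 131): Cash=288 Expenses=-451 Revenue=163
After txn 4 (Dr Revenue, Cr Equity, amount 164): Cash=288 Equity=-164 Expenses=-451 Revenue=327
After txn 5 (Dr Equity, Cr Revenue, amount 303): Cash=288 Equity=139 Expenses=-451 Revenue=24
After txn 6 (Dr Equity, Cr Revenue, amount 79): Cash=288 Equity=218 Expenses=-451 Revenue=-55

Answer: 288 218 -451 -55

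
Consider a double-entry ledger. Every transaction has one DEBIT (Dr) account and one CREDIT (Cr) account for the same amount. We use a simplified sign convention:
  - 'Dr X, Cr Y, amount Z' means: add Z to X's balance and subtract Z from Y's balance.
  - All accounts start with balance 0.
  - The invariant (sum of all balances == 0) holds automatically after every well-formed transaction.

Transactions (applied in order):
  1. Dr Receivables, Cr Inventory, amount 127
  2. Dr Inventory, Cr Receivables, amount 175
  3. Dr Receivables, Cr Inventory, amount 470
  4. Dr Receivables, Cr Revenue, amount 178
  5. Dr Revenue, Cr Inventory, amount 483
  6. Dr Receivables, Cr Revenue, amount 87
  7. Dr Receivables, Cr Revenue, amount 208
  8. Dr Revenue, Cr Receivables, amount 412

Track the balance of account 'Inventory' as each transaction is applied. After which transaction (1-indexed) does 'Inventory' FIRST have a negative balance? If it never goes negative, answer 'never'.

Answer: 1

Derivation:
After txn 1: Inventory=-127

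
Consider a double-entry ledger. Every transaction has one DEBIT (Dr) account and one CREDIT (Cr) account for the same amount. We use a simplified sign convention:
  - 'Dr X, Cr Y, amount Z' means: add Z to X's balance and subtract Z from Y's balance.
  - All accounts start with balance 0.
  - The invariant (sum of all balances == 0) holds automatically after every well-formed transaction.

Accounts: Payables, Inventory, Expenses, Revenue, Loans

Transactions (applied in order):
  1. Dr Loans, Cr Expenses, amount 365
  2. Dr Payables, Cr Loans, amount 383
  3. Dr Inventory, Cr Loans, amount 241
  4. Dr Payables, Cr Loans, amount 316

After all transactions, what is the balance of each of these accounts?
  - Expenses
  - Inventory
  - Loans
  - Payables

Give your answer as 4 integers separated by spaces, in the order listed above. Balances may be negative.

Answer: -365 241 -575 699

Derivation:
After txn 1 (Dr Loans, Cr Expenses, amount 365): Expenses=-365 Loans=365
After txn 2 (Dr Payables, Cr Loans, amount 383): Expenses=-365 Loans=-18 Payables=383
After txn 3 (Dr Inventory, Cr Loans, amount 241): Expenses=-365 Inventory=241 Loans=-259 Payables=383
After txn 4 (Dr Payables, Cr Loans, amount 316): Expenses=-365 Inventory=241 Loans=-575 Payables=699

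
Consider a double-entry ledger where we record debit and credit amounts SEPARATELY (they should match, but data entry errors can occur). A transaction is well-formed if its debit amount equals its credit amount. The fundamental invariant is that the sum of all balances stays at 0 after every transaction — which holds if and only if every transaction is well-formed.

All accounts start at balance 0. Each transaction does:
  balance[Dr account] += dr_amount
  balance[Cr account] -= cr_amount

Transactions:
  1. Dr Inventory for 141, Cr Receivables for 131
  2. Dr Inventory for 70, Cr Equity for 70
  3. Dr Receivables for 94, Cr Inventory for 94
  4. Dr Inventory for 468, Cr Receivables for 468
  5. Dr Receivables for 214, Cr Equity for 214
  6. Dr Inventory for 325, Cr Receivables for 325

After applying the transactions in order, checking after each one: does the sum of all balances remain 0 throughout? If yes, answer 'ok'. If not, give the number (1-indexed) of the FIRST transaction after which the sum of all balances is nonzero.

After txn 1: dr=141 cr=131 sum_balances=10
After txn 2: dr=70 cr=70 sum_balances=10
After txn 3: dr=94 cr=94 sum_balances=10
After txn 4: dr=468 cr=468 sum_balances=10
After txn 5: dr=214 cr=214 sum_balances=10
After txn 6: dr=325 cr=325 sum_balances=10

Answer: 1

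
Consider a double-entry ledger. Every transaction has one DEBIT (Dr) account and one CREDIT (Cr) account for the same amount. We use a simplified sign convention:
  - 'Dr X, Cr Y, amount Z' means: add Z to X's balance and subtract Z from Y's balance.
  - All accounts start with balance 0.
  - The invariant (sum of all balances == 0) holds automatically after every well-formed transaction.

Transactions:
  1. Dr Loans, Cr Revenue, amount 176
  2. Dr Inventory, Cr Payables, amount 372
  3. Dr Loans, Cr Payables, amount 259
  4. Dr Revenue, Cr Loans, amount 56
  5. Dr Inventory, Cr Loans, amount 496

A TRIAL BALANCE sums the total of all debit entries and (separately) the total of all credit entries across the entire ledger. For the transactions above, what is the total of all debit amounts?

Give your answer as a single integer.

Answer: 1359

Derivation:
Txn 1: debit+=176
Txn 2: debit+=372
Txn 3: debit+=259
Txn 4: debit+=56
Txn 5: debit+=496
Total debits = 1359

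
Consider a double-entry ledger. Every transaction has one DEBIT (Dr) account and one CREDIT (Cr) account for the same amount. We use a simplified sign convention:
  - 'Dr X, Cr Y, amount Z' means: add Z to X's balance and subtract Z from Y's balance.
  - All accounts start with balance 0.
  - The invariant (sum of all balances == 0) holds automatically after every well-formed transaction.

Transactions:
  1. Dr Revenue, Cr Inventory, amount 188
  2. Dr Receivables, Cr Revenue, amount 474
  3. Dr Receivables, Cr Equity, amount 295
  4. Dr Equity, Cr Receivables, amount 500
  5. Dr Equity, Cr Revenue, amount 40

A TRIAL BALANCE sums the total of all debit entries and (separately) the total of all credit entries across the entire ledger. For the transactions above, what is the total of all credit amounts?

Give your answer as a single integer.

Txn 1: credit+=188
Txn 2: credit+=474
Txn 3: credit+=295
Txn 4: credit+=500
Txn 5: credit+=40
Total credits = 1497

Answer: 1497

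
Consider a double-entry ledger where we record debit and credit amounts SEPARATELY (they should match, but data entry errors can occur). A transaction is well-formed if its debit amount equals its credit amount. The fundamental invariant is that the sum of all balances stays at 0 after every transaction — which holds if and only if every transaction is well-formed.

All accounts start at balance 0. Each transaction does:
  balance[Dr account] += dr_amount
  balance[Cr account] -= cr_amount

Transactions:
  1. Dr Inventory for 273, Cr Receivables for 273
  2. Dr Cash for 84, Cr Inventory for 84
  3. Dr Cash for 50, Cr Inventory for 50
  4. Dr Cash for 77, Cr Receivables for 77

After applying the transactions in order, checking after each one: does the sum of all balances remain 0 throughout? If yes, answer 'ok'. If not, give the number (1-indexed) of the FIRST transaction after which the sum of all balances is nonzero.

After txn 1: dr=273 cr=273 sum_balances=0
After txn 2: dr=84 cr=84 sum_balances=0
After txn 3: dr=50 cr=50 sum_balances=0
After txn 4: dr=77 cr=77 sum_balances=0

Answer: ok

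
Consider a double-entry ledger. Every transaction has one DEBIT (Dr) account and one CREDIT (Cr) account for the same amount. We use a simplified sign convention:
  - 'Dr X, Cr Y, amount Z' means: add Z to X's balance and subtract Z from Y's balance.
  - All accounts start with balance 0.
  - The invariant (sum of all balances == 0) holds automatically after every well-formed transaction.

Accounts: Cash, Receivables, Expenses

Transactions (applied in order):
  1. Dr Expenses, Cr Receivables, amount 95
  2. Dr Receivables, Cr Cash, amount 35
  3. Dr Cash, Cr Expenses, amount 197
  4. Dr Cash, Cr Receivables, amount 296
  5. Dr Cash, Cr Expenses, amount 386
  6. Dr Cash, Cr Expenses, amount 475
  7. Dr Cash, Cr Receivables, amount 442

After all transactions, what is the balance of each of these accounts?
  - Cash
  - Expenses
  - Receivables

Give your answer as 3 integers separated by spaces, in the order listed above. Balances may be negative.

After txn 1 (Dr Expenses, Cr Receivables, amount 95): Expenses=95 Receivables=-95
After txn 2 (Dr Receivables, Cr Cash, amount 35): Cash=-35 Expenses=95 Receivables=-60
After txn 3 (Dr Cash, Cr Expenses, amount 197): Cash=162 Expenses=-102 Receivables=-60
After txn 4 (Dr Cash, Cr Receivables, amount 296): Cash=458 Expenses=-102 Receivables=-356
After txn 5 (Dr Cash, Cr Expenses, amount 386): Cash=844 Expenses=-488 Receivables=-356
After txn 6 (Dr Cash, Cr Expenses, amount 475): Cash=1319 Expenses=-963 Receivables=-356
After txn 7 (Dr Cash, Cr Receivables, amount 442): Cash=1761 Expenses=-963 Receivables=-798

Answer: 1761 -963 -798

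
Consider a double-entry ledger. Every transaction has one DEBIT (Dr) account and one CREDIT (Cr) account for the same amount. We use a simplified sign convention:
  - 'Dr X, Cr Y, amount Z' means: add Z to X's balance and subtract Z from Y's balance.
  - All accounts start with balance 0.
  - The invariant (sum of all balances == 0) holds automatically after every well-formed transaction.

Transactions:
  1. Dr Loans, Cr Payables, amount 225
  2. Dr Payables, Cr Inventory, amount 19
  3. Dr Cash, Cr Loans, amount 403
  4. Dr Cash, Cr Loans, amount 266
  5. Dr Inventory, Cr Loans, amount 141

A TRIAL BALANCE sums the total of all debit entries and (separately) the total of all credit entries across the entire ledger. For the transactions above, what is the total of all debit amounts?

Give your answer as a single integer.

Answer: 1054

Derivation:
Txn 1: debit+=225
Txn 2: debit+=19
Txn 3: debit+=403
Txn 4: debit+=266
Txn 5: debit+=141
Total debits = 1054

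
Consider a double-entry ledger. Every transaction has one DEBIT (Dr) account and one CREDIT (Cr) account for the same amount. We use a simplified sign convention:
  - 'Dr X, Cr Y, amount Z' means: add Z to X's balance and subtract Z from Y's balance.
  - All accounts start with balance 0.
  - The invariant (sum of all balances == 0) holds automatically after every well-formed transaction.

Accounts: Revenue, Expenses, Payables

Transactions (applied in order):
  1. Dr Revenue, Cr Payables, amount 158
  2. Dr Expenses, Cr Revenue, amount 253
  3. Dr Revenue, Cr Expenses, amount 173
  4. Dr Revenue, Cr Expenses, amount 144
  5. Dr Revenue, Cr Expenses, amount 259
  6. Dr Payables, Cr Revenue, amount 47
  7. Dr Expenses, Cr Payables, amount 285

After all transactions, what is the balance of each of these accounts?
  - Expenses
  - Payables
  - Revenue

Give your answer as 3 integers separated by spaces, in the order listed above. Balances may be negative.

After txn 1 (Dr Revenue, Cr Payables, amount 158): Payables=-158 Revenue=158
After txn 2 (Dr Expenses, Cr Revenue, amount 253): Expenses=253 Payables=-158 Revenue=-95
After txn 3 (Dr Revenue, Cr Expenses, amount 173): Expenses=80 Payables=-158 Revenue=78
After txn 4 (Dr Revenue, Cr Expenses, amount 144): Expenses=-64 Payables=-158 Revenue=222
After txn 5 (Dr Revenue, Cr Expenses, amount 259): Expenses=-323 Payables=-158 Revenue=481
After txn 6 (Dr Payables, Cr Revenue, amount 47): Expenses=-323 Payables=-111 Revenue=434
After txn 7 (Dr Expenses, Cr Payables, amount 285): Expenses=-38 Payables=-396 Revenue=434

Answer: -38 -396 434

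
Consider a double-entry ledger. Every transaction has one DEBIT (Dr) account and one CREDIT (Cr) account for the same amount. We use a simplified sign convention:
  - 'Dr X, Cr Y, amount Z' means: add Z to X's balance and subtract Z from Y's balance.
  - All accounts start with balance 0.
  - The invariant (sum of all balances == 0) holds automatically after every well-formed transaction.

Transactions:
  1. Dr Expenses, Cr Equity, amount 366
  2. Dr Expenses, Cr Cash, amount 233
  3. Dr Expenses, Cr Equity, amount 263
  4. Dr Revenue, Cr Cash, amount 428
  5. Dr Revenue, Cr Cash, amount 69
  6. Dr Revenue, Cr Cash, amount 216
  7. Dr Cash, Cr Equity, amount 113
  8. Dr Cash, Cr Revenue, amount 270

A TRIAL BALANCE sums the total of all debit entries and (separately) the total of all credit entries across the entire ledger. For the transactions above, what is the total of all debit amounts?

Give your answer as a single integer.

Answer: 1958

Derivation:
Txn 1: debit+=366
Txn 2: debit+=233
Txn 3: debit+=263
Txn 4: debit+=428
Txn 5: debit+=69
Txn 6: debit+=216
Txn 7: debit+=113
Txn 8: debit+=270
Total debits = 1958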